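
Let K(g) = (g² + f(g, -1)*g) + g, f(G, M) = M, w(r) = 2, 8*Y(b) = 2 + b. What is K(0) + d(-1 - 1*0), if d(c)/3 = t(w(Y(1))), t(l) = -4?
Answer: -12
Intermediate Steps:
Y(b) = ¼ + b/8 (Y(b) = (2 + b)/8 = ¼ + b/8)
K(g) = g² (K(g) = (g² - g) + g = g²)
d(c) = -12 (d(c) = 3*(-4) = -12)
K(0) + d(-1 - 1*0) = 0² - 12 = 0 - 12 = -12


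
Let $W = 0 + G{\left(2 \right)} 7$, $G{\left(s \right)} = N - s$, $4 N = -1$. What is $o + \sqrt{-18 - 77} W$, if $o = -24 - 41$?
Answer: $-65 - \frac{63 i \sqrt{95}}{4} \approx -65.0 - 153.51 i$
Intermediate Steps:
$N = - \frac{1}{4}$ ($N = \frac{1}{4} \left(-1\right) = - \frac{1}{4} \approx -0.25$)
$G{\left(s \right)} = - \frac{1}{4} - s$
$o = -65$
$W = - \frac{63}{4}$ ($W = 0 + \left(- \frac{1}{4} - 2\right) 7 = 0 - \frac{63}{4} = - \frac{63}{4} \approx -15.75$)
$o + \sqrt{-18 - 77} W = -65 + \sqrt{-18 - 77} \left(- \frac{63}{4}\right) = -65 + \sqrt{-95} \left(- \frac{63}{4}\right) = -65 + i \sqrt{95} \left(- \frac{63}{4}\right) = -65 - \frac{63 i \sqrt{95}}{4}$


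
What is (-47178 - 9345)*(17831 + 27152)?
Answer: -2542574109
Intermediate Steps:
(-47178 - 9345)*(17831 + 27152) = -56523*44983 = -2542574109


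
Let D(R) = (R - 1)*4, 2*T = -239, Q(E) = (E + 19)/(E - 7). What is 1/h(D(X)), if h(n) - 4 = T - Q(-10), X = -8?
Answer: -34/3909 ≈ -0.0086979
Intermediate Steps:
Q(E) = (19 + E)/(-7 + E)
T = -239/2 (T = (1/2)*(-239) = -239/2 ≈ -119.50)
D(R) = -4 + 4*R (D(R) = (-1 + R)*4 = -4 + 4*R)
h(n) = -3909/34 (h(n) = 4 + (-239/2 - (19 - 10)/(-7 - 10)) = 4 + (-239/2 - 9/(-17)) = 4 + (-239/2 - (-1)*9/17) = 4 + (-239/2 - 1*(-9/17)) = 4 + (-239/2 + 9/17) = 4 - 4045/34 = -3909/34)
1/h(D(X)) = 1/(-3909/34) = -34/3909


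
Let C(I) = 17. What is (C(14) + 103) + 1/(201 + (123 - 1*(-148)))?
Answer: 56641/472 ≈ 120.00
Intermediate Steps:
(C(14) + 103) + 1/(201 + (123 - 1*(-148))) = (17 + 103) + 1/(201 + (123 - 1*(-148))) = 120 + 1/(201 + (123 + 148)) = 120 + 1/(201 + 271) = 120 + 1/472 = 56641/472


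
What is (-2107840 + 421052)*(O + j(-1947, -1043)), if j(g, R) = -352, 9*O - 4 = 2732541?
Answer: -4603880371076/9 ≈ -5.1154e+11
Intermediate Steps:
O = 2732545/9 (O = 4/9 + (⅑)*2732541 = 4/9 + 910847/3 = 2732545/9 ≈ 3.0362e+5)
(-2107840 + 421052)*(O + j(-1947, -1043)) = (-2107840 + 421052)*(2732545/9 - 352) = -1686788*2729377/9 = -4603880371076/9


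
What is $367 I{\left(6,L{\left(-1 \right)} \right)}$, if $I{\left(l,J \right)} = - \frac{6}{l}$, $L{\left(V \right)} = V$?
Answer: $-367$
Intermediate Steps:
$367 I{\left(6,L{\left(-1 \right)} \right)} = 367 \left(- \frac{6}{6}\right) = 367 \left(\left(-6\right) \frac{1}{6}\right) = 367 \left(-1\right) = -367$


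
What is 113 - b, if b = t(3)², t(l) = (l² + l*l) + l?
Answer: -328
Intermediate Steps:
t(l) = l + 2*l² (t(l) = (l² + l²) + l = 2*l² + l = l + 2*l²)
b = 441 (b = (3*(1 + 2*3))² = (3*(1 + 6))² = (3*7)² = 21² = 441)
113 - b = 113 - 1*441 = 113 - 441 = -328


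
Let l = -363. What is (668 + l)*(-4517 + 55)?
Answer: -1360910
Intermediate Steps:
(668 + l)*(-4517 + 55) = (668 - 363)*(-4517 + 55) = 305*(-4462) = -1360910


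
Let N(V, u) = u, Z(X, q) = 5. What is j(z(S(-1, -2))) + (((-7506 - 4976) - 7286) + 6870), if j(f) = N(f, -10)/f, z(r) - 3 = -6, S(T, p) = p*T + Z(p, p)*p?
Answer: -38684/3 ≈ -12895.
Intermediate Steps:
S(T, p) = 5*p + T*p (S(T, p) = p*T + 5*p = T*p + 5*p = 5*p + T*p)
z(r) = -3 (z(r) = 3 - 6 = -3)
j(f) = -10/f
j(z(S(-1, -2))) + (((-7506 - 4976) - 7286) + 6870) = -10/(-3) + (((-7506 - 4976) - 7286) + 6870) = -10*(-1/3) + ((-12482 - 7286) + 6870) = 10/3 + (-19768 + 6870) = 10/3 - 12898 = -38684/3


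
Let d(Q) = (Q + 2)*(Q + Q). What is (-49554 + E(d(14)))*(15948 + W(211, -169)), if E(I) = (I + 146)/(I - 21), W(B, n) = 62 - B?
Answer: -782881668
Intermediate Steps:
d(Q) = 2*Q*(2 + Q) (d(Q) = (2 + Q)*(2*Q) = 2*Q*(2 + Q))
E(I) = (146 + I)/(-21 + I)
(-49554 + E(d(14)))*(15948 + W(211, -169)) = (-49554 + (146 + 2*14*(2 + 14))/(-21 + 2*14*(2 + 14)))*(15948 + (62 - 1*211)) = (-49554 + (146 + 2*14*16)/(-21 + 2*14*16))*(15948 + (62 - 211)) = (-49554 + (146 + 448)/(-21 + 448))*(15948 - 149) = (-49554 + 594/427)*15799 = -21158964/427*15799 = -782881668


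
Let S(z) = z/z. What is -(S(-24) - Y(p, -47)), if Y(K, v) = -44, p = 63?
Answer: -45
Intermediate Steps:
S(z) = 1
-(S(-24) - Y(p, -47)) = -(1 - 1*(-44)) = -(1 + 44) = -1*45 = -45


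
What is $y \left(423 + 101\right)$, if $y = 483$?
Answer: $253092$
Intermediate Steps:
$y \left(423 + 101\right) = 483 \left(423 + 101\right) = 483 \cdot 524 = 253092$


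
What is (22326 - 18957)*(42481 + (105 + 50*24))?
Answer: 147515034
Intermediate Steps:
(22326 - 18957)*(42481 + (105 + 50*24)) = 3369*(42481 + (105 + 1200)) = 3369*(42481 + 1305) = 3369*43786 = 147515034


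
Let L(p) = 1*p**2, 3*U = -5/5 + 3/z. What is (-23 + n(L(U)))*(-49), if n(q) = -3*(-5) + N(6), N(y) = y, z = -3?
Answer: 98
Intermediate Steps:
U = -2/3 (U = (-5/5 + 3/(-3))/3 = (-5*1/5 + 3*(-1/3))/3 = (-1 - 1)/3 = (1/3)*(-2) = -2/3 ≈ -0.66667)
L(p) = p**2
n(q) = 21 (n(q) = -3*(-5) + 6 = 15 + 6 = 21)
(-23 + n(L(U)))*(-49) = (-23 + 21)*(-49) = -2*(-49) = 98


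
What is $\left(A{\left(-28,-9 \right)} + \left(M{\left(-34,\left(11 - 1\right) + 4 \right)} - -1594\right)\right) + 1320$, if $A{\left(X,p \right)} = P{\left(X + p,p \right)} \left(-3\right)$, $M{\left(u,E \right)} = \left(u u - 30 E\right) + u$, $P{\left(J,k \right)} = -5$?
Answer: $3631$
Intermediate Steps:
$M{\left(u,E \right)} = u + u^{2} - 30 E$ ($M{\left(u,E \right)} = \left(u^{2} - 30 E\right) + u = u + u^{2} - 30 E$)
$A{\left(X,p \right)} = 15$ ($A{\left(X,p \right)} = \left(-5\right) \left(-3\right) = 15$)
$\left(A{\left(-28,-9 \right)} + \left(M{\left(-34,\left(11 - 1\right) + 4 \right)} - -1594\right)\right) + 1320 = \left(15 - \left(-2716 + 30 \left(\left(11 - 1\right) + 4\right)\right)\right) + 1320 = \left(15 + \left(\left(-34 + 1156 - 30 \left(10 + 4\right)\right) + 1594\right)\right) + 1320 = \left(15 + \left(\left(-34 + 1156 - 420\right) + 1594\right)\right) + 1320 = \left(15 + \left(702 + 1594\right)\right) + 1320 = \left(15 + 2296\right) + 1320 = 2311 + 1320 = 3631$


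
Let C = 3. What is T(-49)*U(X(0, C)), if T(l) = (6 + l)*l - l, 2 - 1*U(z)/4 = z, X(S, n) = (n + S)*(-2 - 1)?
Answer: 94864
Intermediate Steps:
X(S, n) = -3*S - 3*n (X(S, n) = (S + n)*(-3) = -3*S - 3*n)
U(z) = 8 - 4*z
T(l) = -l + l*(6 + l) (T(l) = l*(6 + l) - l = -l + l*(6 + l))
T(-49)*U(X(0, C)) = (-49*(5 - 49))*(8 - 4*(-3*0 - 3*3)) = (-49*(-44))*(8 - 4*(0 - 9)) = 2156*(8 - 4*(-9)) = 2156*(8 + 36) = 2156*44 = 94864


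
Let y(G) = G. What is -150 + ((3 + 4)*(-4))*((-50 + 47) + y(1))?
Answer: -94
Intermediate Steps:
-150 + ((3 + 4)*(-4))*((-50 + 47) + y(1)) = -150 + ((3 + 4)*(-4))*((-50 + 47) + 1) = -150 + (7*(-4))*(-3 + 1) = -150 - 28*(-2) = -150 + 56 = -94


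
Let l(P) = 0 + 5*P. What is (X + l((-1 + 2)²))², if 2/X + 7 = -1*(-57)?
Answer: 15876/625 ≈ 25.402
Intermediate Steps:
X = 1/25 (X = 2/(-7 - 1*(-57)) = 2/(-7 + 57) = 2/50 = 2*(1/50) = 1/25 ≈ 0.040000)
l(P) = 5*P
(X + l((-1 + 2)²))² = (1/25 + 5*(-1 + 2)²)² = (1/25 + 5*1²)² = (1/25 + 5*1)² = (1/25 + 5)² = (126/25)² = 15876/625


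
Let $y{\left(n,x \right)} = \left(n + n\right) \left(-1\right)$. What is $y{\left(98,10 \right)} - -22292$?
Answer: $22096$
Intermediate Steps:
$y{\left(n,x \right)} = - 2 n$ ($y{\left(n,x \right)} = 2 n \left(-1\right) = - 2 n$)
$y{\left(98,10 \right)} - -22292 = \left(-2\right) 98 - -22292 = -196 + 22292 = 22096$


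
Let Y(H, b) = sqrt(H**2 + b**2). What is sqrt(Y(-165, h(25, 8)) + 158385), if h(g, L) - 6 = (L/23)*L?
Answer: sqrt(83785665 + 23*sqrt(14442829))/23 ≈ 398.18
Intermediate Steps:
h(g, L) = 6 + L**2/23 (h(g, L) = 6 + (L/23)*L = 6 + L**2/23)
sqrt(Y(-165, h(25, 8)) + 158385) = sqrt(sqrt((-165)**2 + (6 + (1/23)*8**2)**2) + 158385) = sqrt(sqrt(27225 + (6 + (1/23)*64)**2) + 158385) = sqrt(sqrt(27225 + (6 + 64/23)**2) + 158385) = sqrt(sqrt(27225 + (202/23)**2) + 158385) = sqrt(sqrt(27225 + 40804/529) + 158385) = sqrt(sqrt(14442829/529) + 158385) = sqrt(sqrt(14442829)/23 + 158385) = sqrt(158385 + sqrt(14442829)/23)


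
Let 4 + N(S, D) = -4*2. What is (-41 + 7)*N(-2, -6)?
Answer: 408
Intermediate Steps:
N(S, D) = -12 (N(S, D) = -4 - 4*2 = -4 - 8 = -12)
(-41 + 7)*N(-2, -6) = (-41 + 7)*(-12) = -34*(-12) = 408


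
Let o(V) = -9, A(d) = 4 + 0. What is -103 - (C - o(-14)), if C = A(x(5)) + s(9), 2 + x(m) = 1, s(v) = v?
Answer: -125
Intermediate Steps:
x(m) = -1 (x(m) = -2 + 1 = -1)
A(d) = 4
C = 13 (C = 4 + 9 = 13)
-103 - (C - o(-14)) = -103 - (13 - 1*(-9)) = -103 - (13 + 9) = -103 - 1*22 = -103 - 22 = -125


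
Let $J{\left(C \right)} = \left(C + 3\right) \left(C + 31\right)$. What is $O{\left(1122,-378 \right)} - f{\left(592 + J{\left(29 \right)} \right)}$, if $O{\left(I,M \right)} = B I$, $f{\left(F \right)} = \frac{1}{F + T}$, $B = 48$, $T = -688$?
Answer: $\frac{98233343}{1824} \approx 53856.0$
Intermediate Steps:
$J{\left(C \right)} = \left(3 + C\right) \left(31 + C\right)$
$f{\left(F \right)} = \frac{1}{-688 + F}$ ($f{\left(F \right)} = \frac{1}{F - 688} = \frac{1}{-688 + F}$)
$O{\left(I,M \right)} = 48 I$
$O{\left(1122,-378 \right)} - f{\left(592 + J{\left(29 \right)} \right)} = 48 \cdot 1122 - \frac{1}{-688 + \left(592 + \left(93 + 29^{2} + 34 \cdot 29\right)\right)} = 53856 - \frac{1}{-688 + \left(592 + \left(93 + 841 + 986\right)\right)} = 53856 - \frac{1}{-688 + \left(592 + 1920\right)} = 53856 - \frac{1}{-688 + 2512} = 53856 - \frac{1}{1824} = \frac{98233343}{1824}$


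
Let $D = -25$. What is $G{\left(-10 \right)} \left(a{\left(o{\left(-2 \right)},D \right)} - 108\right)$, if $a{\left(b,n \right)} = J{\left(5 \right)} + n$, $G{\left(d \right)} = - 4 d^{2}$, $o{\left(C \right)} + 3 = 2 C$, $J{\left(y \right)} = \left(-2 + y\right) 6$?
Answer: $46000$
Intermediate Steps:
$J{\left(y \right)} = -12 + 6 y$
$o{\left(C \right)} = -3 + 2 C$
$a{\left(b,n \right)} = 18 + n$ ($a{\left(b,n \right)} = \left(-12 + 6 \cdot 5\right) + n = \left(-12 + 30\right) + n = 18 + n$)
$G{\left(-10 \right)} \left(a{\left(o{\left(-2 \right)},D \right)} - 108\right) = - 4 \left(-10\right)^{2} \left(\left(18 - 25\right) - 108\right) = \left(-4\right) 100 \left(-7 - 108\right) = \left(-400\right) \left(-115\right) = 46000$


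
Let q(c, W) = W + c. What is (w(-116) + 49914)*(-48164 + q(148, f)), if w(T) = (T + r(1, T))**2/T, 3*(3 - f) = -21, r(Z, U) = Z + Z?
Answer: -69333001542/29 ≈ -2.3908e+9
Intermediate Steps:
r(Z, U) = 2*Z
f = 10 (f = 3 - 1/3*(-21) = 3 + 7 = 10)
w(T) = (2 + T)**2/T (w(T) = (T + 2*1)**2/T = (T + 2)**2/T = (2 + T)**2/T)
(w(-116) + 49914)*(-48164 + q(148, f)) = ((2 - 116)**2/(-116) + 49914)*(-48164 + (10 + 148)) = (-1/116*(-114)**2 + 49914)*(-48164 + 158) = (-1/116*12996 + 49914)*(-48006) = (-3249/29 + 49914)*(-48006) = (1444257/29)*(-48006) = -69333001542/29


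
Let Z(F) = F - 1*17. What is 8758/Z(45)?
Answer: 4379/14 ≈ 312.79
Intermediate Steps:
Z(F) = -17 + F (Z(F) = F - 17 = -17 + F)
8758/Z(45) = 8758/(-17 + 45) = 8758/28 = 8758*(1/28) = 4379/14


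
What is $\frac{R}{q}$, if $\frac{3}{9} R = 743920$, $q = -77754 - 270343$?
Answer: $- \frac{2231760}{348097} \approx -6.4113$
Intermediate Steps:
$q = -348097$ ($q = -77754 - 270343 = -348097$)
$R = 2231760$ ($R = 3 \cdot 743920 = 2231760$)
$\frac{R}{q} = \frac{2231760}{-348097} = 2231760 \left(- \frac{1}{348097}\right) = - \frac{2231760}{348097}$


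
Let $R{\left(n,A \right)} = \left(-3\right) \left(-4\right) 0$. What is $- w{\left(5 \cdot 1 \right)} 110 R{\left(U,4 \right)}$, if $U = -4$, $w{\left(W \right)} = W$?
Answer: $0$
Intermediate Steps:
$R{\left(n,A \right)} = 0$ ($R{\left(n,A \right)} = 12 \cdot 0 = 0$)
$- w{\left(5 \cdot 1 \right)} 110 R{\left(U,4 \right)} = - 5 \cdot 1 \cdot 110 \cdot 0 = \left(-1\right) 5 \cdot 110 \cdot 0 = \left(-5\right) 110 \cdot 0 = \left(-550\right) 0 = 0$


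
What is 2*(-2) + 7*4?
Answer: 24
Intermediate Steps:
2*(-2) + 7*4 = -4 + 28 = 24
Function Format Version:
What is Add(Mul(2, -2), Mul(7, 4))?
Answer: 24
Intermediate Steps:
Add(Mul(2, -2), Mul(7, 4)) = Add(-4, 28) = 24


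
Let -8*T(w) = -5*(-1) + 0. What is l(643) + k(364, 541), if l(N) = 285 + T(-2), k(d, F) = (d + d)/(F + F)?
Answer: 1233687/4328 ≈ 285.05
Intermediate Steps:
T(w) = -5/8 (T(w) = -(-5*(-1) + 0)/8 = -(5 + 0)/8 = -1/8*5 = -5/8)
k(d, F) = d/F (k(d, F) = (2*d)/((2*F)) = (2*d)*(1/(2*F)) = d/F)
l(N) = 2275/8 (l(N) = 285 - 5/8 = 2275/8)
l(643) + k(364, 541) = 2275/8 + 364/541 = 1233687/4328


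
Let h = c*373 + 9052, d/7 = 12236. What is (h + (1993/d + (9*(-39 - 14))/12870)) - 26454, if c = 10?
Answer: -837290257743/61241180 ≈ -13672.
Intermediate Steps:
d = 85652 (d = 7*12236 = 85652)
h = 12782 (h = 10*373 + 9052 = 3730 + 9052 = 12782)
(h + (1993/d + (9*(-39 - 14))/12870)) - 26454 = (12782 + (1993/85652 + (9*(-39 - 14))/12870)) - 26454 = (12782 + (1993*(1/85652) + (9*(-53))*(1/12870))) - 26454 = (12782 + (1993/85652 - 477*1/12870)) - 26454 = (12782 + (1993/85652 - 53/1430)) - 26454 = (12782 - 844783/61241180) - 26454 = 782783917977/61241180 - 26454 = -837290257743/61241180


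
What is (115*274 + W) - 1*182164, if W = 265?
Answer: -150389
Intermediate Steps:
(115*274 + W) - 1*182164 = (115*274 + 265) - 1*182164 = (31510 + 265) - 182164 = 31775 - 182164 = -150389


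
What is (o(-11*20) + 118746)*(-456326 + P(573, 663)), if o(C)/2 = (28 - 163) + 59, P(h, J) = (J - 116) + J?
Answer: -53974026904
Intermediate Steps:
P(h, J) = -116 + 2*J (P(h, J) = (-116 + J) + J = -116 + 2*J)
o(C) = -152 (o(C) = 2*((28 - 163) + 59) = 2*(-135 + 59) = 2*(-76) = -152)
(o(-11*20) + 118746)*(-456326 + P(573, 663)) = (-152 + 118746)*(-456326 + (-116 + 2*663)) = 118594*(-456326 + (-116 + 1326)) = 118594*(-456326 + 1210) = 118594*(-455116) = -53974026904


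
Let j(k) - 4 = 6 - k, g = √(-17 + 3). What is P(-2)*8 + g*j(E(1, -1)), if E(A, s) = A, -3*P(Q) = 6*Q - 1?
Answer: 104/3 + 9*I*√14 ≈ 34.667 + 33.675*I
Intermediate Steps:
P(Q) = ⅓ - 2*Q (P(Q) = -(6*Q - 1)/3 = -(-1 + 6*Q)/3 = ⅓ - 2*Q)
g = I*√14 (g = √(-14) = I*√14 ≈ 3.7417*I)
j(k) = 10 - k (j(k) = 4 + (6 - k) = 10 - k)
P(-2)*8 + g*j(E(1, -1)) = (⅓ - 2*(-2))*8 + (I*√14)*(10 - 1*1) = (⅓ + 4)*8 + (I*√14)*(10 - 1) = (13/3)*8 + (I*√14)*9 = 104/3 + 9*I*√14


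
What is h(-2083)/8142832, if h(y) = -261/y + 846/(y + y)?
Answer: -81/8480759528 ≈ -9.5510e-9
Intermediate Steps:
h(y) = 162/y (h(y) = -261/y + 846/((2*y)) = -261/y + 846*(1/(2*y)) = -261/y + 423/y = 162/y)
h(-2083)/8142832 = (162/(-2083))/8142832 = (162*(-1/2083))*(1/8142832) = -162/2083*1/8142832 = -81/8480759528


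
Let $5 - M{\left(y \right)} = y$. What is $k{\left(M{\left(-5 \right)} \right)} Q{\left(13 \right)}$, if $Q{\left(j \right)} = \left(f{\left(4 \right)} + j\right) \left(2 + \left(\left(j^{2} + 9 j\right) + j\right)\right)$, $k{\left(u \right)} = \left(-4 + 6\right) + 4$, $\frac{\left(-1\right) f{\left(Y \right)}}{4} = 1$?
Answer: $16254$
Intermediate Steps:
$f{\left(Y \right)} = -4$ ($f{\left(Y \right)} = \left(-4\right) 1 = -4$)
$M{\left(y \right)} = 5 - y$
$k{\left(u \right)} = 6$ ($k{\left(u \right)} = 2 + 4 = 6$)
$Q{\left(j \right)} = \left(-4 + j\right) \left(2 + j^{2} + 10 j\right)$ ($Q{\left(j \right)} = \left(-4 + j\right) \left(2 + \left(\left(j^{2} + 9 j\right) + j\right)\right) = \left(-4 + j\right) \left(2 + \left(j^{2} + 10 j\right)\right) = \left(-4 + j\right) \left(2 + j^{2} + 10 j\right)$)
$k{\left(M{\left(-5 \right)} \right)} Q{\left(13 \right)} = 6 \left(-8 + 13^{3} - 494 + 6 \cdot 13^{2}\right) = 6 \left(-8 + 2197 - 494 + 6 \cdot 169\right) = 6 \left(-8 + 2197 - 494 + 1014\right) = 6 \cdot 2709 = 16254$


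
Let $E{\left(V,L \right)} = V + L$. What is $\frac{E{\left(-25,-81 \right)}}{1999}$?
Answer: $- \frac{106}{1999} \approx -0.053026$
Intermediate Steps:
$E{\left(V,L \right)} = L + V$
$\frac{E{\left(-25,-81 \right)}}{1999} = \frac{-81 - 25}{1999} = \left(-106\right) \frac{1}{1999} = - \frac{106}{1999}$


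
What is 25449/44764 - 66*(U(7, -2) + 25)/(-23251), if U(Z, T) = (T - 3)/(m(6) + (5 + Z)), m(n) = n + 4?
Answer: 664903839/1040807764 ≈ 0.63883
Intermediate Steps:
m(n) = 4 + n
U(Z, T) = (-3 + T)/(15 + Z) (U(Z, T) = (T - 3)/((4 + 6) + (5 + Z)) = (-3 + T)/(10 + (5 + Z)) = (-3 + T)/(15 + Z))
25449/44764 - 66*(U(7, -2) + 25)/(-23251) = 25449/44764 - 66*((-3 - 2)/(15 + 7) + 25)/(-23251) = 25449*(1/44764) - 66*(-5/22 + 25)*(-1/23251) = 25449/44764 - 66*((1/22)*(-5) + 25)*(-1/23251) = 25449/44764 - 66*(-5/22 + 25)*(-1/23251) = 25449/44764 - 66*545/22*(-1/23251) = 25449/44764 - 1635*(-1/23251) = 25449/44764 + 1635/23251 = 664903839/1040807764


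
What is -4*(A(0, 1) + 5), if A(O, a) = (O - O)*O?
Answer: -20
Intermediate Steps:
A(O, a) = 0 (A(O, a) = 0*O = 0)
-4*(A(0, 1) + 5) = -4*(0 + 5) = -4*5 = -20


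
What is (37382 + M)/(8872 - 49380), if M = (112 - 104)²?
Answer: -18723/20254 ≈ -0.92441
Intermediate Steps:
M = 64 (M = 8² = 64)
(37382 + M)/(8872 - 49380) = (37382 + 64)/(8872 - 49380) = 37446/(-40508) = 37446*(-1/40508) = -18723/20254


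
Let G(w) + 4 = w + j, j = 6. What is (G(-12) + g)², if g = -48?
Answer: 3364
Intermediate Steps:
G(w) = 2 + w (G(w) = -4 + (w + 6) = -4 + (6 + w) = 2 + w)
(G(-12) + g)² = ((2 - 12) - 48)² = (-10 - 48)² = (-58)² = 3364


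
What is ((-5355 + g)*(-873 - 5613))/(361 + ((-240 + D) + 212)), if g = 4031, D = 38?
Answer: 8587464/371 ≈ 23147.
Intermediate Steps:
((-5355 + g)*(-873 - 5613))/(361 + ((-240 + D) + 212)) = ((-5355 + 4031)*(-873 - 5613))/(361 + ((-240 + 38) + 212)) = (-1324*(-6486))/(361 + (-202 + 212)) = 8587464/(361 + 10) = 8587464/371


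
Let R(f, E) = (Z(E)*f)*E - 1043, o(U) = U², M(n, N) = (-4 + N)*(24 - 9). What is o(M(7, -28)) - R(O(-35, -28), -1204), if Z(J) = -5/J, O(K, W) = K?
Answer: 231268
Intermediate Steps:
M(n, N) = -60 + 15*N (M(n, N) = (-4 + N)*15 = -60 + 15*N)
R(f, E) = -1043 - 5*f (R(f, E) = ((-5/E)*f)*E - 1043 = (-5*f/E)*E - 1043 = -5*f - 1043 = -1043 - 5*f)
o(M(7, -28)) - R(O(-35, -28), -1204) = (-60 + 15*(-28))² - (-1043 - 5*(-35)) = (-60 - 420)² - (-1043 + 175) = (-480)² - 1*(-868) = 230400 + 868 = 231268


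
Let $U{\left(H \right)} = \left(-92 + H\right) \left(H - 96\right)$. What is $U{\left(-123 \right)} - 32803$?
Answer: $14282$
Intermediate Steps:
$U{\left(H \right)} = \left(-96 + H\right) \left(-92 + H\right)$ ($U{\left(H \right)} = \left(-92 + H\right) \left(-96 + H\right) = \left(-96 + H\right) \left(-92 + H\right)$)
$U{\left(-123 \right)} - 32803 = \left(8832 + \left(-123\right)^{2} - -23124\right) - 32803 = \left(8832 + 15129 + 23124\right) - 32803 = 47085 - 32803 = 14282$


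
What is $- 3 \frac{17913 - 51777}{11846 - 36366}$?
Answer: $- \frac{12699}{3065} \approx -4.1432$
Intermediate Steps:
$- 3 \frac{17913 - 51777}{11846 - 36366} = - 3 \left(- \frac{33864}{-24520}\right) = - 3 \left(\left(-33864\right) \left(- \frac{1}{24520}\right)\right) = \left(-3\right) \frac{4233}{3065} = - \frac{12699}{3065}$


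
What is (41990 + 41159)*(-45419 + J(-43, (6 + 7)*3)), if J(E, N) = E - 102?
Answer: -3788601036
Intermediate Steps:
J(E, N) = -102 + E
(41990 + 41159)*(-45419 + J(-43, (6 + 7)*3)) = (41990 + 41159)*(-45419 + (-102 - 43)) = 83149*(-45419 - 145) = 83149*(-45564) = -3788601036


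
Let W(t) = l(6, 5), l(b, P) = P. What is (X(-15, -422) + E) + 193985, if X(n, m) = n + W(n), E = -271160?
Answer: -77185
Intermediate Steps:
W(t) = 5
X(n, m) = 5 + n (X(n, m) = n + 5 = 5 + n)
(X(-15, -422) + E) + 193985 = ((5 - 15) - 271160) + 193985 = (-10 - 271160) + 193985 = -271170 + 193985 = -77185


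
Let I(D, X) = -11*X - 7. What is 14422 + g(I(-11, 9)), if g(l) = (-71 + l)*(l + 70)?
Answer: 20794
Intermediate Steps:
I(D, X) = -7 - 11*X
g(l) = (-71 + l)*(70 + l)
14422 + g(I(-11, 9)) = 14422 + (-4970 + (-7 - 11*9)² - (-7 - 11*9)) = 14422 + (-4970 + (-7 - 99)² - (-7 - 99)) = 14422 + (-4970 + (-106)² - 1*(-106)) = 14422 + (-4970 + 11236 + 106) = 14422 + 6372 = 20794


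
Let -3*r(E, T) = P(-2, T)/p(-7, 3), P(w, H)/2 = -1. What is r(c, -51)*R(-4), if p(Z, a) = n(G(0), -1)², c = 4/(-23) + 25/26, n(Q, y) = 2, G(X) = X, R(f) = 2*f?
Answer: -4/3 ≈ -1.3333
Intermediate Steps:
P(w, H) = -2 (P(w, H) = 2*(-1) = -2)
c = 471/598 (c = 4*(-1/23) + 25*(1/26) = -4/23 + 25/26 = 471/598 ≈ 0.78763)
p(Z, a) = 4 (p(Z, a) = 2² = 4)
r(E, T) = ⅙ (r(E, T) = -(-2)/(3*4) = -⅓*(-½) = ⅙)
r(c, -51)*R(-4) = (2*(-4))/6 = (⅙)*(-8) = -4/3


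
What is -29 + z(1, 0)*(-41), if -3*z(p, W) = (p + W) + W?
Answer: -46/3 ≈ -15.333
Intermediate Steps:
z(p, W) = -2*W/3 - p/3 (z(p, W) = -((p + W) + W)/3 = -((W + p) + W)/3 = -(p + 2*W)/3 = -2*W/3 - p/3)
-29 + z(1, 0)*(-41) = -29 + (-⅔*0 - ⅓*1)*(-41) = -29 + (0 - ⅓)*(-41) = -29 - ⅓*(-41) = -29 + 41/3 = -46/3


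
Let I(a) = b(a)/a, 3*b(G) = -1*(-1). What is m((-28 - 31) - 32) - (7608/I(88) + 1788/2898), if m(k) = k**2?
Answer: -966111871/483 ≈ -2.0002e+6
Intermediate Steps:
b(G) = 1/3 (b(G) = (-1*(-1))/3 = (1/3)*1 = 1/3)
I(a) = 1/(3*a)
m((-28 - 31) - 32) - (7608/I(88) + 1788/2898) = ((-28 - 31) - 32)**2 - (7608/(((1/3)/88)) + 1788/2898) = (-59 - 32)**2 - (7608/(((1/3)*(1/88))) + 1788*(1/2898)) = (-91)**2 - (7608/(1/264) + 298/483) = 8281 - (7608*264 + 298/483) = 8281 - (2008512 + 298/483) = 8281 - 1*970111594/483 = 8281 - 970111594/483 = -966111871/483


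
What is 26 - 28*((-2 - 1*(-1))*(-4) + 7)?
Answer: -282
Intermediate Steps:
26 - 28*((-2 - 1*(-1))*(-4) + 7) = 26 - 28*((-2 + 1)*(-4) + 7) = 26 - 28*(-1*(-4) + 7) = 26 - 28*(4 + 7) = 26 - 28*11 = 26 - 308 = -282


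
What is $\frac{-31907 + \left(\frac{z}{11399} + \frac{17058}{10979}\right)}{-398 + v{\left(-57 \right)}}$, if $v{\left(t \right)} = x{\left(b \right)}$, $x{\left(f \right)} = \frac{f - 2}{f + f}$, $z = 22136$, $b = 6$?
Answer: $\frac{11978134445883}{149303497853} \approx 80.227$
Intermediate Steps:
$x{\left(f \right)} = \frac{-2 + f}{2 f}$
$v{\left(t \right)} = \frac{1}{3}$ ($v{\left(t \right)} = \frac{-2 + 6}{2 \cdot 6} = \frac{1}{2} \cdot \frac{1}{6} \cdot 4 = \frac{1}{3}$)
$\frac{-31907 + \left(\frac{z}{11399} + \frac{17058}{10979}\right)}{-398 + v{\left(-57 \right)}} = \frac{-31907 + \left(\frac{22136}{11399} + \frac{17058}{10979}\right)}{-398 + \frac{1}{3}} = \frac{-31907 + \left(22136 \cdot \frac{1}{11399} + 17058 \cdot \frac{1}{10979}\right)}{- \frac{1193}{3}} = \left(-31907 + \left(\frac{22136}{11399} + \frac{17058}{10979}\right)\right) \left(- \frac{3}{1193}\right) = \left(-31907 + \frac{437475286}{125149621}\right) \left(- \frac{3}{1193}\right) = \left(- \frac{3992711481961}{125149621}\right) \left(- \frac{3}{1193}\right) = \frac{11978134445883}{149303497853}$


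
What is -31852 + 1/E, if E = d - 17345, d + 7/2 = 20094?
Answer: -174899330/5491 ≈ -31852.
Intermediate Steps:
d = 40181/2 (d = -7/2 + 20094 = 40181/2 ≈ 20091.)
E = 5491/2 (E = 40181/2 - 17345 = 5491/2 ≈ 2745.5)
-31852 + 1/E = -31852 + 1/(5491/2) = -31852 + 2/5491 = -174899330/5491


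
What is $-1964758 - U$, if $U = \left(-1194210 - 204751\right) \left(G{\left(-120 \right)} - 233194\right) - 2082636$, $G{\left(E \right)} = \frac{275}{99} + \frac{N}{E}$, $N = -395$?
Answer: $- \frac{23487890590075}{72} \approx -3.2622 \cdot 10^{11}$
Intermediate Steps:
$G{\left(E \right)} = \frac{25}{9} - \frac{395}{E}$ ($G{\left(E \right)} = \frac{275}{99} - \frac{395}{E} = 275 \cdot \frac{1}{99} - \frac{395}{E} = \frac{25}{9} - \frac{395}{E}$)
$U = \frac{23487749127499}{72}$ ($U = \left(-1194210 - 204751\right) \left(\left(\frac{25}{9} - \frac{395}{-120}\right) - 233194\right) - 2082636 = - 1398961 \left(\left(\frac{25}{9} - - \frac{79}{24}\right) - 233194\right) - 2082636 = - 1398961 \left(\left(\frac{25}{9} + \frac{79}{24}\right) - 233194\right) - 2082636 = - 1398961 \left(\frac{437}{72} - 233194\right) - 2082636 = \left(-1398961\right) \left(- \frac{16789531}{72}\right) - 2082636 = \frac{23487899077291}{72} - 2082636 = \frac{23487749127499}{72} \approx 3.2622 \cdot 10^{11}$)
$-1964758 - U = -1964758 - \frac{23487749127499}{72} = - \frac{23487890590075}{72}$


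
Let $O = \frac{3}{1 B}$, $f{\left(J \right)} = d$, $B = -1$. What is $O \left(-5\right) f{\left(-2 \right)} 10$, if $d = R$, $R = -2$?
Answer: $-300$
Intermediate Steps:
$d = -2$
$f{\left(J \right)} = -2$
$O = -3$ ($O = \frac{3}{1 \left(-1\right)} = \frac{3}{-1} = 3 \left(-1\right) = -3$)
$O \left(-5\right) f{\left(-2 \right)} 10 = \left(-3\right) \left(-5\right) \left(-2\right) 10 = 15 \left(-2\right) 10 = \left(-30\right) 10 = -300$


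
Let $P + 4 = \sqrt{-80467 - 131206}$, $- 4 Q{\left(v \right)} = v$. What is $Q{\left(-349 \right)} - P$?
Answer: $\frac{365}{4} - i \sqrt{211673} \approx 91.25 - 460.08 i$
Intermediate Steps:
$Q{\left(v \right)} = - \frac{v}{4}$
$P = -4 + i \sqrt{211673}$ ($P = -4 + \sqrt{-80467 - 131206} = -4 + \sqrt{-211673} = -4 + i \sqrt{211673} \approx -4.0 + 460.08 i$)
$Q{\left(-349 \right)} - P = \left(- \frac{1}{4}\right) \left(-349\right) - \left(-4 + i \sqrt{211673}\right) = \frac{349}{4} + \left(4 - i \sqrt{211673}\right) = \frac{365}{4} - i \sqrt{211673}$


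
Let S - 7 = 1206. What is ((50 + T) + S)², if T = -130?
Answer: 1283689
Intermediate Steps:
S = 1213 (S = 7 + 1206 = 1213)
((50 + T) + S)² = ((50 - 130) + 1213)² = (-80 + 1213)² = 1133² = 1283689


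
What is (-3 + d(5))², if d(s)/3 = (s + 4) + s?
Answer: 1521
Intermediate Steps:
d(s) = 12 + 6*s (d(s) = 3*((s + 4) + s) = 3*((4 + s) + s) = 3*(4 + 2*s) = 12 + 6*s)
(-3 + d(5))² = (-3 + (12 + 6*5))² = (-3 + (12 + 30))² = (-3 + 42)² = 39² = 1521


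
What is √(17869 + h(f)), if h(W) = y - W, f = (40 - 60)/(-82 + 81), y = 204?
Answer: √18053 ≈ 134.36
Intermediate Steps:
f = 20 (f = -20/(-1) = -20*(-1) = 20)
h(W) = 204 - W
√(17869 + h(f)) = √(17869 + (204 - 1*20)) = √(17869 + (204 - 20)) = √(17869 + 184) = √18053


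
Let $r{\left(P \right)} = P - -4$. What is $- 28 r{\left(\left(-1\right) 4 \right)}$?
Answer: $0$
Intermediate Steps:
$r{\left(P \right)} = 4 + P$ ($r{\left(P \right)} = P + 4 = 4 + P$)
$- 28 r{\left(\left(-1\right) 4 \right)} = - 28 \left(4 - 4\right) = \left(-28\right) 0 = 0$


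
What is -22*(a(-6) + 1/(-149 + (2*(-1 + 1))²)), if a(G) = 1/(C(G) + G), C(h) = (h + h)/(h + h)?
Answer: 3388/745 ≈ 4.5477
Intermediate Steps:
C(h) = 1 (C(h) = (2*h)/((2*h)) = (2*h)*(1/(2*h)) = 1)
a(G) = 1/(1 + G)
-22*(a(-6) + 1/(-149 + (2*(-1 + 1))²)) = -22*(1/(1 - 6) + 1/(-149 + (2*(-1 + 1))²)) = -22*(1/(-5) + 1/(-149 + (2*0)²)) = -22*(-⅕ + 1/(-149 + 0²)) = -22*(-⅕ + 1/(-149 + 0)) = -22*(-⅕ + 1/(-149)) = -22*(-⅕ - 1/149) = -22*(-154/745) = 3388/745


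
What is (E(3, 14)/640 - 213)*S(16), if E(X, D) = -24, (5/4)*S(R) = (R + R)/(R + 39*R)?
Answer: -17043/2000 ≈ -8.5215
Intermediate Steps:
S(R) = 1/25 (S(R) = 4*((R + R)/(R + 39*R))/5 = 4*((2*R)/((40*R)))/5 = 4*((2*R)*(1/(40*R)))/5 = (4/5)*(1/20) = 1/25)
(E(3, 14)/640 - 213)*S(16) = (-24/640 - 213)*(1/25) = (-24*1/640 - 213)*(1/25) = (-3/80 - 213)*(1/25) = -17043/80*1/25 = -17043/2000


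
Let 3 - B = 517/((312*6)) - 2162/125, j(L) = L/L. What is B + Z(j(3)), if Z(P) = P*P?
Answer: 4918639/234000 ≈ 21.020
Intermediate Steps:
j(L) = 1
B = 4684639/234000 (B = 3 - (517/((312*6)) - 2162/125) = 3 - (517/1872 - 2162*1/125) = 3 - (517*(1/1872) - 2162/125) = 3 - (517/1872 - 2162/125) = 3 - 1*(-3982639/234000) = 3 + 3982639/234000 = 4684639/234000 ≈ 20.020)
Z(P) = P²
B + Z(j(3)) = 4684639/234000 + 1² = 4684639/234000 + 1 = 4918639/234000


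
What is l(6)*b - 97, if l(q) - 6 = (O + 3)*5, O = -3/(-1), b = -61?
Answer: -2293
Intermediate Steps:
O = 3 (O = -3*(-1) = 3)
l(q) = 36 (l(q) = 6 + (3 + 3)*5 = 6 + 6*5 = 6 + 30 = 36)
l(6)*b - 97 = 36*(-61) - 97 = -2196 - 97 = -2293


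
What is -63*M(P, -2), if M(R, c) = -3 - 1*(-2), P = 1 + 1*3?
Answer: 63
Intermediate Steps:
P = 4 (P = 1 + 3 = 4)
M(R, c) = -1 (M(R, c) = -3 + 2 = -1)
-63*M(P, -2) = -63*(-1) = 63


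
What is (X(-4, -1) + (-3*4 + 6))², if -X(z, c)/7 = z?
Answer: 484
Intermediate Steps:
X(z, c) = -7*z
(X(-4, -1) + (-3*4 + 6))² = (-7*(-4) + (-3*4 + 6))² = (28 + (-12 + 6))² = (28 - 6)² = 22² = 484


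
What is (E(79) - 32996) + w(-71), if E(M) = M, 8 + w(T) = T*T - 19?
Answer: -27903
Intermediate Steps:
w(T) = -27 + T**2 (w(T) = -8 + (T*T - 19) = -8 + (T**2 - 19) = -8 + (-19 + T**2) = -27 + T**2)
(E(79) - 32996) + w(-71) = (79 - 32996) + (-27 + (-71)**2) = -32917 + (-27 + 5041) = -32917 + 5014 = -27903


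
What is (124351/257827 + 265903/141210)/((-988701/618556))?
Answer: -3804851836180214/2571169963941405 ≈ -1.4798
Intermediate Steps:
(124351/257827 + 265903/141210)/((-988701/618556)) = (124351*(1/257827) + 265903*(1/141210))/((-988701*1/618556)) = (124351/257827 + 265903/141210)/(-988701/618556) = (86116577491/36407750670)*(-618556/988701) = -3804851836180214/2571169963941405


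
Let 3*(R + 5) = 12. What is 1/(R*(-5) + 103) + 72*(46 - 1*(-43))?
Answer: 692065/108 ≈ 6408.0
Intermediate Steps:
R = -1 (R = -5 + (⅓)*12 = -5 + 4 = -1)
1/(R*(-5) + 103) + 72*(46 - 1*(-43)) = 1/(-1*(-5) + 103) + 72*(46 - 1*(-43)) = 1/(5 + 103) + 72*(46 + 43) = 1/108 + 72*89 = 1/108 + 6408 = 692065/108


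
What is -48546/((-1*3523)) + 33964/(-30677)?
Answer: 1369590470/108075071 ≈ 12.673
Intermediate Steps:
-48546/((-1*3523)) + 33964/(-30677) = -48546/(-3523) + 33964*(-1/30677) = -48546*(-1/3523) - 33964/30677 = 48546/3523 - 33964/30677 = 1369590470/108075071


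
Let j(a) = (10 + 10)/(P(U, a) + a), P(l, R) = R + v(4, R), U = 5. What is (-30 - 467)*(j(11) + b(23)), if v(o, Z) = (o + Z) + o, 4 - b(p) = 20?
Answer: 316092/41 ≈ 7709.6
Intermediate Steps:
b(p) = -16 (b(p) = 4 - 1*20 = 4 - 20 = -16)
v(o, Z) = Z + 2*o (v(o, Z) = (Z + o) + o = Z + 2*o)
P(l, R) = 8 + 2*R (P(l, R) = R + (R + 2*4) = R + (R + 8) = R + (8 + R) = 8 + 2*R)
j(a) = 20/(8 + 3*a) (j(a) = (10 + 10)/((8 + 2*a) + a) = 20/(8 + 3*a))
(-30 - 467)*(j(11) + b(23)) = (-30 - 467)*(20/(8 + 3*11) - 16) = -497*(20/(8 + 33) - 16) = -497*(20/41 - 16) = -497*(-636/41) = 316092/41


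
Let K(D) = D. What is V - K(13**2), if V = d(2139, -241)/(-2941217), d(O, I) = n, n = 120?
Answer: -497065793/2941217 ≈ -169.00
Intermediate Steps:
d(O, I) = 120
V = -120/2941217 (V = 120/(-2941217) = 120*(-1/2941217) = -120/2941217 ≈ -4.0799e-5)
V - K(13**2) = -120/2941217 - 1*13**2 = -120/2941217 - 1*169 = -120/2941217 - 169 = -497065793/2941217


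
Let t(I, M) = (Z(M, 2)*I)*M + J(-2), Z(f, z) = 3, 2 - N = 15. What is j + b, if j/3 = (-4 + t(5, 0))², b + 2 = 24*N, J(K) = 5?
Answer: -311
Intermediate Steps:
N = -13 (N = 2 - 1*15 = 2 - 15 = -13)
b = -314 (b = -2 + 24*(-13) = -2 - 312 = -314)
t(I, M) = 5 + 3*I*M (t(I, M) = (3*I)*M + 5 = 3*I*M + 5 = 5 + 3*I*M)
j = 3 (j = 3*(-4 + (5 + 3*5*0))² = 3*(-4 + (5 + 0))² = 3*(-4 + 5)² = 3*1² = 3*1 = 3)
j + b = 3 - 314 = -311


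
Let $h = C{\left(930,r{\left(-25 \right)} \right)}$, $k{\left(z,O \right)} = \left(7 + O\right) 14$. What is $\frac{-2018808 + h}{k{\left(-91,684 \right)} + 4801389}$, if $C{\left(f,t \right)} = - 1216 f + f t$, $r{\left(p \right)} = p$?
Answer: $- \frac{3172938}{4811063} \approx -0.65951$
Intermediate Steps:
$k{\left(z,O \right)} = 98 + 14 O$
$h = -1154130$ ($h = 930 \left(-1216 - 25\right) = 930 \left(-1241\right) = -1154130$)
$\frac{-2018808 + h}{k{\left(-91,684 \right)} + 4801389} = \frac{-2018808 - 1154130}{\left(98 + 14 \cdot 684\right) + 4801389} = - \frac{3172938}{\left(98 + 9576\right) + 4801389} = - \frac{3172938}{9674 + 4801389} = - \frac{3172938}{4811063}$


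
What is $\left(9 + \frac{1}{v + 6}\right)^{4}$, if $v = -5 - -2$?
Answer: $\frac{614656}{81} \approx 7588.3$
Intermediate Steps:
$v = -3$ ($v = -5 + 2 = -3$)
$\left(9 + \frac{1}{v + 6}\right)^{4} = \left(9 + \frac{1}{-3 + 6}\right)^{4} = \left(9 + \frac{1}{3}\right)^{4} = \left(\frac{28}{3}\right)^{4} = \frac{614656}{81}$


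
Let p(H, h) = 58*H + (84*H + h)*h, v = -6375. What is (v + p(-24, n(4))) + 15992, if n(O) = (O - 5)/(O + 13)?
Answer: 2411298/289 ≈ 8343.6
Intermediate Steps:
n(O) = (-5 + O)/(13 + O)
p(H, h) = 58*H + h*(h + 84*H) (p(H, h) = 58*H + (h + 84*H)*h = 58*H + h*(h + 84*H))
(v + p(-24, n(4))) + 15992 = (-6375 + (((-5 + 4)/(13 + 4))**2 + 58*(-24) + 84*(-24)*((-5 + 4)/(13 + 4)))) + 15992 = (-6375 + ((-1/17)**2 - 1392 + 84*(-24)*(-1/17))) + 15992 = (-6375 + (1/289 - 1392 + 2016/17)) + 15992 = (-6375 - 368015/289) + 15992 = -2210390/289 + 15992 = 2411298/289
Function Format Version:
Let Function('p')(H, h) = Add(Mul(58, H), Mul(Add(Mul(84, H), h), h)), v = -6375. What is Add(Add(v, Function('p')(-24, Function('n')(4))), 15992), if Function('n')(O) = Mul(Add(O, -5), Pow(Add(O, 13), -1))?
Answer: Rational(2411298, 289) ≈ 8343.6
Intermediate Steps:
Function('n')(O) = Mul(Pow(Add(13, O), -1), Add(-5, O)) (Function('n')(O) = Mul(Add(-5, O), Pow(Add(13, O), -1)) = Mul(Pow(Add(13, O), -1), Add(-5, O)))
Function('p')(H, h) = Add(Mul(58, H), Mul(h, Add(h, Mul(84, H)))) (Function('p')(H, h) = Add(Mul(58, H), Mul(Add(h, Mul(84, H)), h)) = Add(Mul(58, H), Mul(h, Add(h, Mul(84, H)))))
Add(Add(v, Function('p')(-24, Function('n')(4))), 15992) = Add(Add(-6375, Add(Pow(Mul(Pow(Add(13, 4), -1), Add(-5, 4)), 2), Mul(58, -24), Mul(84, -24, Mul(Pow(Add(13, 4), -1), Add(-5, 4))))), 15992) = Add(Add(-6375, Add(Pow(Mul(Pow(17, -1), -1), 2), -1392, Mul(84, -24, Mul(Pow(17, -1), -1)))), 15992) = Add(Add(-6375, Add(Pow(Mul(Rational(1, 17), -1), 2), -1392, Mul(84, -24, Mul(Rational(1, 17), -1)))), 15992) = Add(Add(-6375, Add(Pow(Rational(-1, 17), 2), -1392, Mul(84, -24, Rational(-1, 17)))), 15992) = Add(Add(-6375, Add(Rational(1, 289), -1392, Rational(2016, 17))), 15992) = Add(Add(-6375, Rational(-368015, 289)), 15992) = Add(Rational(-2210390, 289), 15992) = Rational(2411298, 289)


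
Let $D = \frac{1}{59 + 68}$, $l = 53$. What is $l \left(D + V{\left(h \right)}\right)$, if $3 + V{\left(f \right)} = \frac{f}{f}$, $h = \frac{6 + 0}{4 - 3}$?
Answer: $- \frac{13409}{127} \approx -105.58$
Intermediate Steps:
$h = 6$ ($h = \frac{6}{1} = 6 \cdot 1 = 6$)
$D = \frac{1}{127} \approx 0.007874$
$V{\left(f \right)} = -2$ ($V{\left(f \right)} = -3 + \frac{f}{f} = -3 + 1 = -2$)
$l \left(D + V{\left(h \right)}\right) = 53 \left(\frac{1}{127} - 2\right) = 53 \left(- \frac{253}{127}\right) = - \frac{13409}{127}$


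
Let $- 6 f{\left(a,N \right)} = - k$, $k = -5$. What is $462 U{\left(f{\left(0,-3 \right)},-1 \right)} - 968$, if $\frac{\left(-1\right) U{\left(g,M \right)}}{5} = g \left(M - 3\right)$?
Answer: $-8668$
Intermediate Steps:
$f{\left(a,N \right)} = - \frac{5}{6}$ ($f{\left(a,N \right)} = - \frac{\left(-1\right) \left(-5\right)}{6} = \left(- \frac{1}{6}\right) 5 = - \frac{5}{6}$)
$U{\left(g,M \right)} = - 5 g \left(-3 + M\right)$ ($U{\left(g,M \right)} = - 5 g \left(M - 3\right) = - 5 g \left(-3 + M\right)$)
$462 U{\left(f{\left(0,-3 \right)},-1 \right)} - 968 = 462 \cdot 5 \left(- \frac{5}{6}\right) \left(3 - -1\right) - 968 = 462 \cdot 5 \left(- \frac{5}{6}\right) \left(3 + 1\right) - 968 = 462 \cdot 5 \left(- \frac{5}{6}\right) 4 - 968 = 462 \left(- \frac{50}{3}\right) - 968 = -7700 - 968 = -8668$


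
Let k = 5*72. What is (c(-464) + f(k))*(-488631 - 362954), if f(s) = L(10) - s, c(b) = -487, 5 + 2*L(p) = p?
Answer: 1438327065/2 ≈ 7.1916e+8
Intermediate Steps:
L(p) = -5/2 + p/2
k = 360
f(s) = 5/2 - s (f(s) = (-5/2 + (1/2)*10) - s = (-5/2 + 5) - s = 5/2 - s)
(c(-464) + f(k))*(-488631 - 362954) = (-487 + (5/2 - 1*360))*(-488631 - 362954) = (-487 + (5/2 - 360))*(-851585) = (-487 - 715/2)*(-851585) = -1689/2*(-851585) = 1438327065/2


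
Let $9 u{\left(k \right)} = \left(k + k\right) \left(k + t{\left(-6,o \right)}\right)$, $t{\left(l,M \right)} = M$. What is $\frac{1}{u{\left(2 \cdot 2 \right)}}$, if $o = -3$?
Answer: $\frac{9}{8} \approx 1.125$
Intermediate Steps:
$u{\left(k \right)} = \frac{2 k \left(-3 + k\right)}{9}$ ($u{\left(k \right)} = \frac{\left(k + k\right) \left(k - 3\right)}{9} = \frac{2 k \left(-3 + k\right)}{9}$)
$\frac{1}{u{\left(2 \cdot 2 \right)}} = \frac{1}{\frac{2}{9} \cdot 2 \cdot 2 \left(-3 + 2 \cdot 2\right)} = \frac{1}{\frac{2}{9} \cdot 4 \left(-3 + 4\right)} = \frac{1}{\frac{2}{9} \cdot 4 \cdot 1} = \frac{1}{\frac{8}{9}} = \frac{9}{8}$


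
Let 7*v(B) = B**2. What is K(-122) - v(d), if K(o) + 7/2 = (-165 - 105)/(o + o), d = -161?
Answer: -226029/61 ≈ -3705.4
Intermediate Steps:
K(o) = -7/2 - 135/o (K(o) = -7/2 + (-165 - 105)/(o + o) = -7/2 - 270*1/(2*o) = -7/2 - 135/o)
v(B) = B**2/7
K(-122) - v(d) = (-7/2 - 135/(-122)) - (-161)**2/7 = (-7/2 - 135*(-1/122)) - 25921/7 = (-7/2 + 135/122) - 1*3703 = -146/61 - 3703 = -226029/61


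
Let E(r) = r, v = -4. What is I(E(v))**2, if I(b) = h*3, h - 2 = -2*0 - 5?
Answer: 81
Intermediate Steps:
h = -3 (h = 2 + (-2*0 - 5) = 2 + (0 - 5) = 2 - 5 = -3)
I(b) = -9 (I(b) = -3*3 = -9)
I(E(v))**2 = (-9)**2 = 81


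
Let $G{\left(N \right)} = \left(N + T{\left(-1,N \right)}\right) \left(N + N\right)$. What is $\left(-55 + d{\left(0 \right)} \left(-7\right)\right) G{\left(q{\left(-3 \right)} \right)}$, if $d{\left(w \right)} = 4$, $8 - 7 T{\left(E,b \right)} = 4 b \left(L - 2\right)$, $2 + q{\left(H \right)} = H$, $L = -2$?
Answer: $- \frac{88810}{7} \approx -12687.0$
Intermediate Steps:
$q{\left(H \right)} = -2 + H$
$T{\left(E,b \right)} = \frac{8}{7} + \frac{16 b}{7}$ ($T{\left(E,b \right)} = \frac{8}{7} - \frac{4 b \left(-2 - 2\right)}{7} = \frac{8}{7} - \frac{4 b \left(-4\right)}{7} = \frac{8}{7} - \frac{4 \left(- 4 b\right)}{7} = \frac{8}{7} - \frac{\left(-16\right) b}{7} = \frac{8}{7} + \frac{16 b}{7}$)
$G{\left(N \right)} = 2 N \left(\frac{8}{7} + \frac{23 N}{7}\right)$ ($G{\left(N \right)} = \left(N + \left(\frac{8}{7} + \frac{16 N}{7}\right)\right) \left(N + N\right) = \left(\frac{8}{7} + \frac{23 N}{7}\right) 2 N = 2 N \left(\frac{8}{7} + \frac{23 N}{7}\right)$)
$\left(-55 + d{\left(0 \right)} \left(-7\right)\right) G{\left(q{\left(-3 \right)} \right)} = \left(-55 + 4 \left(-7\right)\right) \frac{2 \left(-2 - 3\right) \left(8 + 23 \left(-2 - 3\right)\right)}{7} = \left(-55 - 28\right) \frac{2}{7} \left(-5\right) \left(8 + 23 \left(-5\right)\right) = - 83 \cdot \frac{2}{7} \left(-5\right) \left(8 - 115\right) = - 83 \cdot \frac{2}{7} \left(-5\right) \left(-107\right) = \left(-83\right) \frac{1070}{7} = - \frac{88810}{7}$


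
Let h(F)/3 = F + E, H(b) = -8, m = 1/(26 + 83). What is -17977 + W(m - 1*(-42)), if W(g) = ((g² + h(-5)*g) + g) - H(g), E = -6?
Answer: -208494000/11881 ≈ -17549.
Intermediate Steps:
m = 1/109 ≈ 0.0091743
h(F) = -18 + 3*F (h(F) = 3*(F - 6) = 3*(-6 + F) = -18 + 3*F)
W(g) = 8 + g² - 32*g (W(g) = ((g² + (-18 + 3*(-5))*g) + g) - 1*(-8) = ((g² + (-18 - 15)*g) + g) + 8 = ((g² - 33*g) + g) + 8 = (g² - 32*g) + 8 = 8 + g² - 32*g)
-17977 + W(m - 1*(-42)) = -17977 + (8 + (1/109 - 1*(-42))² - 32*(1/109 - 1*(-42))) = -17977 + (8 + (1/109 + 42)² - 32*(1/109 + 42)) = -17977 + (8 + (4579/109)² - 32*4579/109) = -17977 + (8 + 20967241/11881 - 146528/109) = -17977 + 5090737/11881 = -208494000/11881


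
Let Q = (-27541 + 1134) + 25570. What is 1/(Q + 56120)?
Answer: 1/55283 ≈ 1.8089e-5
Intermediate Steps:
Q = -837 (Q = -26407 + 25570 = -837)
1/(Q + 56120) = 1/(-837 + 56120) = 1/55283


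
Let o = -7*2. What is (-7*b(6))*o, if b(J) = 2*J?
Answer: 1176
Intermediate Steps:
o = -14
(-7*b(6))*o = -14*6*(-14) = -7*12*(-14) = -84*(-14) = 1176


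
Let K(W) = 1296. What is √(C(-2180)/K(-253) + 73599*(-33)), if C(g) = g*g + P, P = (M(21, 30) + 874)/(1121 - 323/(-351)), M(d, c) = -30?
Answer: I*√121846443032137864454/7088292 ≈ 1557.3*I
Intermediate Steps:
P = 148122/196897 (P = (-30 + 874)/(1121 - 323/(-351)) = 844/(1121 - 323*(-1/351)) = 844/(1121 + 323/351) = 844/(393794/351) = 844*(351/393794) = 148122/196897 ≈ 0.75228)
C(g) = 148122/196897 + g² (C(g) = g*g + 148122/196897 = g² + 148122/196897 = 148122/196897 + g²)
√(C(-2180)/K(-253) + 73599*(-33)) = √((148122/196897 + (-2180)²)/1296 + 73599*(-33)) = √((148122/196897 + 4752400)*(1/1296) - 2428767) = √((935733450922/196897)*(1/1296) - 2428767) = √(467866725461/127589256 - 2428767) = √(-309416707801891/127589256) = I*√121846443032137864454/7088292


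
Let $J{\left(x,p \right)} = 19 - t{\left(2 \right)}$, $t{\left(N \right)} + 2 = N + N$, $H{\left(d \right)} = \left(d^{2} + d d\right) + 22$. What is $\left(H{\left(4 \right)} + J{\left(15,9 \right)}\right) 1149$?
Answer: $81579$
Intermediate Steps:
$H{\left(d \right)} = 22 + 2 d^{2}$ ($H{\left(d \right)} = \left(d^{2} + d^{2}\right) + 22 = 2 d^{2} + 22 = 22 + 2 d^{2}$)
$t{\left(N \right)} = -2 + 2 N$ ($t{\left(N \right)} = -2 + \left(N + N\right) = -2 + 2 N$)
$J{\left(x,p \right)} = 17$ ($J{\left(x,p \right)} = 19 - \left(-2 + 2 \cdot 2\right) = 19 - \left(-2 + 4\right) = 19 - 2 = 17$)
$\left(H{\left(4 \right)} + J{\left(15,9 \right)}\right) 1149 = \left(\left(22 + 2 \cdot 4^{2}\right) + 17\right) 1149 = \left(\left(22 + 2 \cdot 16\right) + 17\right) 1149 = \left(\left(22 + 32\right) + 17\right) 1149 = \left(54 + 17\right) 1149 = 71 \cdot 1149 = 81579$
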